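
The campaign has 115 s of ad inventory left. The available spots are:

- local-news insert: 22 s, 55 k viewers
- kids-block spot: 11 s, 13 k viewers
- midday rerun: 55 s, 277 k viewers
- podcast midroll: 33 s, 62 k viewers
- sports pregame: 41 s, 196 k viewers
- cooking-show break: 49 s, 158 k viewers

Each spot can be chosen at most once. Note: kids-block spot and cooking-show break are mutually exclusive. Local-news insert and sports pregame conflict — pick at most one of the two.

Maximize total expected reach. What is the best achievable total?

The ratio ordering already packs tightly: kids-block spot + midday rerun + sports pregame, 107 s, 486.
Runner-up midday rerun + sports pregame tops out at 473.

486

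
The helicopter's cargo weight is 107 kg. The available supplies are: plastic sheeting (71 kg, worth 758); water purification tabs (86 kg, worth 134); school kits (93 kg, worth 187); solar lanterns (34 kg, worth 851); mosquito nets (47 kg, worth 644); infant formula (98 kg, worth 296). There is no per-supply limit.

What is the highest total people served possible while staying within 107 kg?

Density check — solar lanterns 25.03, mosquito nets 13.70, plastic sheeting 10.68 are the best per kg.
3×solar lanterns uses 102 of the 107 kg and totals 2553.
No other feasible combination exceeds 2553.

2553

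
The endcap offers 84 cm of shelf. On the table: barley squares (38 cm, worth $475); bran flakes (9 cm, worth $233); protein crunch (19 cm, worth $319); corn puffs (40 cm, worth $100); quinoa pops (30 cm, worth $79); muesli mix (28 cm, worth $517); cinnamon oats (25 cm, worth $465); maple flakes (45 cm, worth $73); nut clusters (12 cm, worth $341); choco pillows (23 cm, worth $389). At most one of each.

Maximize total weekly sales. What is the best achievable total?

1642

Density check — nut clusters 28.42, bran flakes 25.89, cinnamon oats 18.60 are the best per cm.
Filling by ratio: bran flakes + muesli mix + cinnamon oats + nut clusters for 1556, with 10 cm left unused.
Replace bran flakes with protein crunch: the trade gains 86 net, giving 1642 at 84 cm.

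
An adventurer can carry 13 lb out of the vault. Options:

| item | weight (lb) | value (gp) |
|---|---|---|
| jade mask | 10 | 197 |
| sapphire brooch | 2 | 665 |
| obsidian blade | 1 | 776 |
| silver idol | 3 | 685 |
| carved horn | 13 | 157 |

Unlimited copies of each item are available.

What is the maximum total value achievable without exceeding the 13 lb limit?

By value per lb: obsidian blade 776.00, sapphire brooch 332.50, silver idol 228.33, jade mask 19.70 lead.
13×obsidian blade uses 13 of the 13 lb and totals 10088.

10088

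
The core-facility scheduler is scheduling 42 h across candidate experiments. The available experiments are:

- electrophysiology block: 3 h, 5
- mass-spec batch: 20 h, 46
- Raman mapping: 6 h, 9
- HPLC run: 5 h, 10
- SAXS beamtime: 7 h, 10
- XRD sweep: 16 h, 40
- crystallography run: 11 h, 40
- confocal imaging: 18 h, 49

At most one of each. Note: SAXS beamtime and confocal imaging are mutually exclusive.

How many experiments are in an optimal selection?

4

Best achievable expected citations is 108.
For example Raman mapping + HPLC run + crystallography run + confocal imaging achieves it, using 40 h.
Every optimal selection uses 4 experiments.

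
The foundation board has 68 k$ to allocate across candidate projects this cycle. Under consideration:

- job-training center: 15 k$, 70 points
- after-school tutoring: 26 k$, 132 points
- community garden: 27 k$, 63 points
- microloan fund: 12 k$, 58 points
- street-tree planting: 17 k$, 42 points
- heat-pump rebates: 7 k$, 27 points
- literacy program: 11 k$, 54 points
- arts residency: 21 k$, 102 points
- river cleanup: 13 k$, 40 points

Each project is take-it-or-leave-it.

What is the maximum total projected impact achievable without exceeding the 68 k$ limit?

Density check — after-school tutoring 5.08, literacy program 4.91, arts residency 4.86, microloan fund 4.83 are the best per k$.
The ratio heuristic lands on after-school tutoring + heat-pump rebates + literacy program + arts residency (315) but leaves 3 k$ idle.
Dropping literacy program frees 11 k$; slotting in microloan fund (12 k$) lifts the total to 319 at 66 k$.
That's the maximum — no swap from here does better than 319.

319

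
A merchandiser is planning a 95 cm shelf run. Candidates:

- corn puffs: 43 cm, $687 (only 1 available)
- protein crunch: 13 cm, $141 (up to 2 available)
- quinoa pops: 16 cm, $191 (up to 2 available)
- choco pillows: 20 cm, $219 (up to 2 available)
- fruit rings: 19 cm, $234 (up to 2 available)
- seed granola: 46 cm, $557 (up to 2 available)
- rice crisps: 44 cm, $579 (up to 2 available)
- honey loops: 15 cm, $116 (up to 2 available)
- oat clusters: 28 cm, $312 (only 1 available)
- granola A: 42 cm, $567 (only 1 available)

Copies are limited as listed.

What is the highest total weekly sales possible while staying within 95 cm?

By weekly sales per cm: corn puffs 15.98, granola A 13.50, rice crisps 13.16 lead.
The ratio heuristic lands on corn puffs + granola A (1254) but leaves 10 cm idle.
Dropping granola A frees 42 cm; slotting in 2×quinoa pops + fruit rings (51 cm) lifts the total to 1303 at 94 cm.

1303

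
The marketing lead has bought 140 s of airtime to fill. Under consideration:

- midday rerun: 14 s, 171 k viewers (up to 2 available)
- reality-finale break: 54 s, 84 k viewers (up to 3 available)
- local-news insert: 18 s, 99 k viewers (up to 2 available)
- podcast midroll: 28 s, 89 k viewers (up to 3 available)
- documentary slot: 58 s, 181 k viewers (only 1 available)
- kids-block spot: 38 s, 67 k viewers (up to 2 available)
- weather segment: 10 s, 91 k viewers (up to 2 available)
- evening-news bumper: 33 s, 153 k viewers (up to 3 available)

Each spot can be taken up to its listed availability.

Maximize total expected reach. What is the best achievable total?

The ratio heuristic lands on 2×midday rerun + 2×local-news insert + 2×weather segment + evening-news bumper (875) but leaves 23 s idle.
Replace weather segment with evening-news bumper: the trade gains 62 net, giving 937 at 140 s.
That's the maximum — no swap from here does better than 937.

937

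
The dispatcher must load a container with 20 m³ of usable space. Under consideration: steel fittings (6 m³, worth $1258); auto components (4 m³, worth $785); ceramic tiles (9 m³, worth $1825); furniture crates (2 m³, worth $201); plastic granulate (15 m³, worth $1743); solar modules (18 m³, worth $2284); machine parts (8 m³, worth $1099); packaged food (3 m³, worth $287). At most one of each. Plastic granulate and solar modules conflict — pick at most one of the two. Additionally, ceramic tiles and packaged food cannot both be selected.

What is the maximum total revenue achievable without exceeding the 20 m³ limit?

3868

The ratio ordering already packs tightly: steel fittings + auto components + ceramic tiles, 19 m³, 3868.
Every other selection either busts 20 m³ or breaks a pairing rule or fails to beat 3868.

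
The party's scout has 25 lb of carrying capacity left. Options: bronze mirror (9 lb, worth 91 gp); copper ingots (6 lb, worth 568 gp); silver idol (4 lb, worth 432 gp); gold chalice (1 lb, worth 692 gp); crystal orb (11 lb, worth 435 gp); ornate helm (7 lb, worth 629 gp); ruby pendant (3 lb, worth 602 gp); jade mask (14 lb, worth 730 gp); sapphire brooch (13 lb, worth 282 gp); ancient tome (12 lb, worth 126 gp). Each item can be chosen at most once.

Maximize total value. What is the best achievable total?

2923

Best packing: copper ingots + silver idol + gold chalice + ornate helm + ruby pendant — 21 lb, 2923 total.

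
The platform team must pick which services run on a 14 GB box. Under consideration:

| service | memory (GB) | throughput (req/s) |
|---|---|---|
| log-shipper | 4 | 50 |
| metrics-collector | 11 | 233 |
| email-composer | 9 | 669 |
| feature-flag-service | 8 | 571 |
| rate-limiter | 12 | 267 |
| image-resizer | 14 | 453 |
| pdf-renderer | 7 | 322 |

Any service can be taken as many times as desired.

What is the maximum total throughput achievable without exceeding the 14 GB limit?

Density check — email-composer 74.33, feature-flag-service 71.38, pdf-renderer 46.00 are the best per GB.
The ratio ordering already packs tightly: log-shipper + email-composer, 13 GB, 719.
No other feasible combination exceeds 719.

719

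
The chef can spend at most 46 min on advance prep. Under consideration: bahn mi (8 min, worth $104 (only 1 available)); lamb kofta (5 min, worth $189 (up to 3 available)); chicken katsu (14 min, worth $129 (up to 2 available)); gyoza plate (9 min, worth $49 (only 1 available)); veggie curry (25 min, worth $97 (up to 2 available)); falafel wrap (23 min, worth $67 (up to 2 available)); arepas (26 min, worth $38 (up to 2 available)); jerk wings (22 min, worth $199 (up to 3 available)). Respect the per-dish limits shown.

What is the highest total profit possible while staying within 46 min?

870

Taking the top-ratio dishes first gives bahn mi + 3×lamb kofta + chicken katsu + gyoza plate for 849 (46 min).
Replace chicken katsu and gyoza plate with jerk wings: the trade gains 21 net, giving 870 at 45 min.
The spare 1 min is too small for any remaining dish, and no exchange beats 870.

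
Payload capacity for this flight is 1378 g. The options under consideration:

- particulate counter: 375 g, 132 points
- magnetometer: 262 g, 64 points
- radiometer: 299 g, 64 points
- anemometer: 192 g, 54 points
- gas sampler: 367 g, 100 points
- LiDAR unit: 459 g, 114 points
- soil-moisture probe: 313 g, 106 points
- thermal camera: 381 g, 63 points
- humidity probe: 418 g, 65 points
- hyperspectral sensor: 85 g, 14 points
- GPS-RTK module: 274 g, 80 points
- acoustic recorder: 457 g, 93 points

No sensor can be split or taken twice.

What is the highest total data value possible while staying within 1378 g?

Density check — particulate counter 0.35, soil-moisture probe 0.34, GPS-RTK module 0.29, anemometer 0.28 are the best per g.
Taking the top-ratio sensors first gives particulate counter + anemometer + soil-moisture probe + hyperspectral sensor + GPS-RTK module for 386 (1239 g).
Dropping anemometer and hyperspectral sensor frees 277 g; slotting in gas sampler (367 g) lifts the total to 418 at 1329 g.
Runner-up particulate counter + anemometer + LiDAR unit + soil-moisture probe tops out at 406.

418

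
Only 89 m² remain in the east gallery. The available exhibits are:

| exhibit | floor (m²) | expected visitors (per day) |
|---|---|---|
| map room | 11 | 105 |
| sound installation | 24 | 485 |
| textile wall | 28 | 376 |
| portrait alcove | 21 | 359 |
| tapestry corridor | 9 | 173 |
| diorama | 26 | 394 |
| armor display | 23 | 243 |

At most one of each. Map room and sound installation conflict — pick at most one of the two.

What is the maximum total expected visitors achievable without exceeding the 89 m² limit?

1428

Greedy by ratio would take sound installation + portrait alcove + tapestry corridor + diorama: 80 m² used, total 1411.
Dropping portrait alcove frees 21 m²; slotting in textile wall (28 m²) lifts the total to 1428 at 87 m².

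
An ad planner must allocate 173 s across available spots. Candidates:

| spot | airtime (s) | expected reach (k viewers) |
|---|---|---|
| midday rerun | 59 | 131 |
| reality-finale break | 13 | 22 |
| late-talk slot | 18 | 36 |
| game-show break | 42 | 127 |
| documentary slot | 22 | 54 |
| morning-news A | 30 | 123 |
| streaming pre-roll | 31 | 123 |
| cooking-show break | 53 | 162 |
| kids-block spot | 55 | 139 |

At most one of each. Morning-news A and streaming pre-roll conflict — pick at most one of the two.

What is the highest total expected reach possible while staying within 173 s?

Ranking by ratio (expected reach/s): morning-news A 4.10, streaming pre-roll 3.97, cooking-show break 3.06, game-show break 3.02.
Taking late-talk slot + game-show break + documentary slot + morning-news A + cooking-show break: 165 s used, 502 in expected reach.
The spare 8 s is too small for any remaining spot, and no feasible exchange beats 502.

502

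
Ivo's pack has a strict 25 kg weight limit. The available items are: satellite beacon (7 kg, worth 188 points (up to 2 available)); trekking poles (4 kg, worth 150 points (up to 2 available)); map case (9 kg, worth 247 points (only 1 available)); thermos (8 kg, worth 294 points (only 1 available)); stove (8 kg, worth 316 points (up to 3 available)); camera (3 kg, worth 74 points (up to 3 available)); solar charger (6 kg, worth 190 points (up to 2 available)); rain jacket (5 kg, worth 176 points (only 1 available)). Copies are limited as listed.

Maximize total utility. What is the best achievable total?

The ratio heuristic lands on 3×stove (948) but leaves 1 kg idle.
The 8 kg tied up in stove is better spent on trekking poles + rain jacket — total rises to 958 (25 kg).
That's the maximum — no swap from here does better than 958.

958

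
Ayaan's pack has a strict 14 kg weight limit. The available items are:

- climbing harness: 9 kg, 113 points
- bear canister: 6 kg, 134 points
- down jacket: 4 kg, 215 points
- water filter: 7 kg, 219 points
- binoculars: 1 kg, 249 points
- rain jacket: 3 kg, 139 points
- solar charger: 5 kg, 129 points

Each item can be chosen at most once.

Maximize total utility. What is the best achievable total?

737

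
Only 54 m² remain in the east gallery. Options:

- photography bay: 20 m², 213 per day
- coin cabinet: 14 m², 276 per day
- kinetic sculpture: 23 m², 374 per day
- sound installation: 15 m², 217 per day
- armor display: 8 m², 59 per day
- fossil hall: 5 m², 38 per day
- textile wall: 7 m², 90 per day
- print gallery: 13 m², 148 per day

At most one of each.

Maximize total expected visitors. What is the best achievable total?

Ranking by ratio (expected visitors/m²): coin cabinet 19.71, kinetic sculpture 16.26, sound installation 14.47.
Taking coin cabinet + kinetic sculpture + sound installation: 52 m² used, 867 in expected visitors.
Runner-up coin cabinet + kinetic sculpture + armor display + textile wall tops out at 799.

867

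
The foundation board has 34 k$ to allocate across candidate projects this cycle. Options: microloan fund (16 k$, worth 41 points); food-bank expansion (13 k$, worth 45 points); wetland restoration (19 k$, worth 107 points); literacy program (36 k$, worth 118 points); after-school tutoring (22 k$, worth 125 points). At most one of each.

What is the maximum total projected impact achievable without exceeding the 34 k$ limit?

Taking the top-ratio projects first gives after-school tutoring for 125 (22 k$).
Replace after-school tutoring with food-bank expansion + wetland restoration: the trade gains 27 net, giving 152 at 32 k$.
That's the maximum — no swap from here does better than 152.

152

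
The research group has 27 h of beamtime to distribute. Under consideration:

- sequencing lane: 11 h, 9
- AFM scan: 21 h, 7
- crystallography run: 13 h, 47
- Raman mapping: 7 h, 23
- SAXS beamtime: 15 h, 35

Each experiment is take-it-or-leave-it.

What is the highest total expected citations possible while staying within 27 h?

70

The ratio ordering already packs tightly: crystallography run + Raman mapping, 20 h, 70.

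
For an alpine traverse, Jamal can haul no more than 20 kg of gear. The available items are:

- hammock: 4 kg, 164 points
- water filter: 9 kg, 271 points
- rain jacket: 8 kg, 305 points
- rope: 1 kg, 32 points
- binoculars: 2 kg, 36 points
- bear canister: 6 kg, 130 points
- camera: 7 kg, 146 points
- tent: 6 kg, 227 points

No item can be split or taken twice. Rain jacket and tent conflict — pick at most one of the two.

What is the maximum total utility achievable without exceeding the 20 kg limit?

694

Density check — hammock 41.00, rain jacket 38.12, tent 37.83 are the best per kg.
Best packing: hammock + water filter + rope + tent — 20 kg, 694 total.
Nothing else feasible within 20 kg beats 694.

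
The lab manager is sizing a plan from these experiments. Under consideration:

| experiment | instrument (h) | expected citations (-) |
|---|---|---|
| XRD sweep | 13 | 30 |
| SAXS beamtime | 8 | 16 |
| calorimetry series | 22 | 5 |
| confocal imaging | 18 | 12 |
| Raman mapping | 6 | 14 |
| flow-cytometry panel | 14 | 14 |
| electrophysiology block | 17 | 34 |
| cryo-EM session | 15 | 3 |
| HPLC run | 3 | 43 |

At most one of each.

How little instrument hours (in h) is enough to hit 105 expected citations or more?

33

Minimise h subject to total expected citations ≥ 105.
XRD sweep + electrophysiology block + HPLC run reaches 107 using 33 h.
No combination under 33 h hits 105.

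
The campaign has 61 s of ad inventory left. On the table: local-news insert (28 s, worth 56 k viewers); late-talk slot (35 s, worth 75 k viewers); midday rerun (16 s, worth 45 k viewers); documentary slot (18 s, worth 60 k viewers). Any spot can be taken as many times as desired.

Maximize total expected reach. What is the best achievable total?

180

Density check — documentary slot 3.33, midday rerun 2.81, late-talk slot 2.14, local-news insert 2.00 are the best per s.
Best packing: 3×documentary slot — 54 s, 180 total.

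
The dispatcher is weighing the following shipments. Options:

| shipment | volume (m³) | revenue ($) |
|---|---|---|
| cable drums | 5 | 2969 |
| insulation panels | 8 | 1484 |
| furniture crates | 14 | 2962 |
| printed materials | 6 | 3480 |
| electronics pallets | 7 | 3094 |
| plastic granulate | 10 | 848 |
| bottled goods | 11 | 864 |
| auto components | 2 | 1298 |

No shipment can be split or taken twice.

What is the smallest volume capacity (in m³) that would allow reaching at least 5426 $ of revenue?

11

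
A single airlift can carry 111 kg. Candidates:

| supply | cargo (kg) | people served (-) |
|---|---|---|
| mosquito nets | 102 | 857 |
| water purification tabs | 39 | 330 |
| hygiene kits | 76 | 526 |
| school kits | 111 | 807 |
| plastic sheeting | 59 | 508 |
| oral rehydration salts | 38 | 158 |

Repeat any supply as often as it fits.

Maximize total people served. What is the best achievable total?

857

Filling by ratio: water purification tabs + plastic sheeting for 838, with 13 kg left unused.
Replace water purification tabs and plastic sheeting with mosquito nets: the trade gains 19 net, giving 857 at 102 kg.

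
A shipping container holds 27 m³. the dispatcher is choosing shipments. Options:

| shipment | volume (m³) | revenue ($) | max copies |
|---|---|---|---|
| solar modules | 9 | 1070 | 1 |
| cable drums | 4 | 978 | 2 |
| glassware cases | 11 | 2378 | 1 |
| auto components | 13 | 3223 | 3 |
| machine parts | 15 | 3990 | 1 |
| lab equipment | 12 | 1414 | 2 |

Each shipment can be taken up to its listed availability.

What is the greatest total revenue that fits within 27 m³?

Filling by ratio: 2×cable drums + machine parts for 5946, with 4 m³ left unused.
The 23 m³ tied up in 2×cable drums and machine parts is better spent on 2×auto components — total rises to 6446 (26 m³).
That's the maximum — no swap from here does better than 6446.

6446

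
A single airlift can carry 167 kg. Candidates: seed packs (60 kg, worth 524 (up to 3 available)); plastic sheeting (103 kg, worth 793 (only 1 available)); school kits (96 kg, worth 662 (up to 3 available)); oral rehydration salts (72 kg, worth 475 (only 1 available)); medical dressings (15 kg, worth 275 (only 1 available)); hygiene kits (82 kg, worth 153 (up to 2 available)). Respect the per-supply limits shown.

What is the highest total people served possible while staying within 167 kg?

1323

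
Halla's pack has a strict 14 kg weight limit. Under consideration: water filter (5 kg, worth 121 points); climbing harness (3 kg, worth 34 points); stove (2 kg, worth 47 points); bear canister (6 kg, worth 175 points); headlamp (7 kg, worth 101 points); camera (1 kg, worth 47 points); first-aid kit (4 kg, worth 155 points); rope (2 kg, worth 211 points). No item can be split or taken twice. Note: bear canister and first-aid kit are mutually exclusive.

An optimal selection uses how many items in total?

5

Optimal total is 581.
One optimal bundle: water filter + stove + camera + first-aid kit + rope (14 kg).
Any selection reaching 581 contains exactly 5 items.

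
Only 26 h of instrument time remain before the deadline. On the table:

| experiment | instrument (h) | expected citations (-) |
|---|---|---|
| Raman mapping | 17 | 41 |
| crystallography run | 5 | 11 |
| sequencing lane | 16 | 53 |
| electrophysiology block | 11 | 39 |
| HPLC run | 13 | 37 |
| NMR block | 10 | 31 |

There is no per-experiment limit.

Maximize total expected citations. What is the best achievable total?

Ranking by ratio (expected citations/h): electrophysiology block 3.55, sequencing lane 3.31, NMR block 3.10.
Greedy by ratio would take 2×electrophysiology block: 22 h used, total 78.
Dropping 2×electrophysiology block frees 22 h; slotting in sequencing lane + NMR block (26 h) lifts the total to 84 at 26 h.

84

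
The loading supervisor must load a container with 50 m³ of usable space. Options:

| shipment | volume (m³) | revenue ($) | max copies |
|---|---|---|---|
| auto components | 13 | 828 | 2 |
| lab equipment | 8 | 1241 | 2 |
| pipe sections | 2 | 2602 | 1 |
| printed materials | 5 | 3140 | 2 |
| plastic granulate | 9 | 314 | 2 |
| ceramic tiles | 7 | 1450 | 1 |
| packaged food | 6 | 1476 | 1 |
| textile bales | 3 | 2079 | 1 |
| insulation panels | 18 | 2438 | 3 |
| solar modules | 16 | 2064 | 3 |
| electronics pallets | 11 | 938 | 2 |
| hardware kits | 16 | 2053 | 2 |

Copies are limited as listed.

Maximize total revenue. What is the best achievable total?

16369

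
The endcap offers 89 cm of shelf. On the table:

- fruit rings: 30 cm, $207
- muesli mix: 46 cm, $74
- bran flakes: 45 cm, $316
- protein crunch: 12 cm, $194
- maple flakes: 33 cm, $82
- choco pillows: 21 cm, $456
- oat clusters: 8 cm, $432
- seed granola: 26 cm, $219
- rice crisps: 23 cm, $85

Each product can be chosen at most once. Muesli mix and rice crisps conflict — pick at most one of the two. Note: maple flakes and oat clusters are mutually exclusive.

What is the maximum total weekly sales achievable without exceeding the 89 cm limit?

1398

Greedy by ratio would take protein crunch + choco pillows + oat clusters + seed granola: 67 cm used, total 1301.
Dropping seed granola frees 26 cm; slotting in bran flakes (45 cm) lifts the total to 1398 at 86 cm.
The closest alternative, fruit rings + choco pillows + oat clusters + seed granola, reaches only 1314.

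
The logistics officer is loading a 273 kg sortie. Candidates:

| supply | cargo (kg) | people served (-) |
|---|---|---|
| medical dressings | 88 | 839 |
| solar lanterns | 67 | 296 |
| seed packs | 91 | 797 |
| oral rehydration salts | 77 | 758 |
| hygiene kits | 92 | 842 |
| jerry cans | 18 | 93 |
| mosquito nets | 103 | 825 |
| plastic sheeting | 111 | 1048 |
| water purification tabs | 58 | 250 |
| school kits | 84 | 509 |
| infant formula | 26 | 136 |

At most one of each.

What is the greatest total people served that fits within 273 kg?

2478

A density-first pass picks medical dressings + oral rehydration salts + hygiene kits — 2439 at 257 kg.
Replace oral rehydration salts with seed packs: the trade gains 39 net, giving 2478 at 271 kg.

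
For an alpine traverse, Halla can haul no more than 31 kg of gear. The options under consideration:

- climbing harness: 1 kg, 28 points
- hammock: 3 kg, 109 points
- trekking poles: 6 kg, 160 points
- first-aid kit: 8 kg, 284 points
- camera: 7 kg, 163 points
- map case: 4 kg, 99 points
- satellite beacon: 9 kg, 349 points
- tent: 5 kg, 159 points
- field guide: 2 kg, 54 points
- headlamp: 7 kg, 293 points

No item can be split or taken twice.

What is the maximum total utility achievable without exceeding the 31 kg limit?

1139

Greedy by ratio would take climbing harness + hammock + first-aid kit + satellite beacon + field guide + headlamp: 30 kg used, total 1117.
Replace climbing harness and hammock with tent: the trade gains 22 net, giving 1139 at 31 kg.
An exhaustive check of the 1024 subsets confirms 1139.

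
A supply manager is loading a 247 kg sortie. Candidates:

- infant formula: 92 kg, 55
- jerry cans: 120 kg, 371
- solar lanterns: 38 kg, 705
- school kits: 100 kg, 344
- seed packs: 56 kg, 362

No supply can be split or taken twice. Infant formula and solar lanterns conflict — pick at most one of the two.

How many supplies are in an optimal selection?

3

Optimal total is 1438.
One optimal bundle: jerry cans + solar lanterns + seed packs (214 kg).
All optima have 3 supplies.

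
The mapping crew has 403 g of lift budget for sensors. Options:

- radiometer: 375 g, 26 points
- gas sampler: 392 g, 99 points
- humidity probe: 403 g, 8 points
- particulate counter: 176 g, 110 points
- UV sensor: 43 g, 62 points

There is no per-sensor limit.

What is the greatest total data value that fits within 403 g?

Density check — UV sensor 1.44, particulate counter 0.62, gas sampler 0.25 are the best per g.
9×UV sensor uses 387 of the 403 g and totals 558.
Nothing else within 403 g beats 558.

558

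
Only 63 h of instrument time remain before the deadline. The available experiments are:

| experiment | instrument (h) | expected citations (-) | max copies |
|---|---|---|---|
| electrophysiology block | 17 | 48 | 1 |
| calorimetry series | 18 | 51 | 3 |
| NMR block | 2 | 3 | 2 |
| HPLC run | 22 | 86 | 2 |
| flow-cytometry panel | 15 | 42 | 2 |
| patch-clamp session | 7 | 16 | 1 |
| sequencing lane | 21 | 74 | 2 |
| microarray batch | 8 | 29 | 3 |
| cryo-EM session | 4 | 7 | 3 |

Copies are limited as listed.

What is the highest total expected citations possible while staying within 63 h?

233

Taking NMR block + 2×HPLC run + 2×microarray batch: 62 h used, 233 in expected citations.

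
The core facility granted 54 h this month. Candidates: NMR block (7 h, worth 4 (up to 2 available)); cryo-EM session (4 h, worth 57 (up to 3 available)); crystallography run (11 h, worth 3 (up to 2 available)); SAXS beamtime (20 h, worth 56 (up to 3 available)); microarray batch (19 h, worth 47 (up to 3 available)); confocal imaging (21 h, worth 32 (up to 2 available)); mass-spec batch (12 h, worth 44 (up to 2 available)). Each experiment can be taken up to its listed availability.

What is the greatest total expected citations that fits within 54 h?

283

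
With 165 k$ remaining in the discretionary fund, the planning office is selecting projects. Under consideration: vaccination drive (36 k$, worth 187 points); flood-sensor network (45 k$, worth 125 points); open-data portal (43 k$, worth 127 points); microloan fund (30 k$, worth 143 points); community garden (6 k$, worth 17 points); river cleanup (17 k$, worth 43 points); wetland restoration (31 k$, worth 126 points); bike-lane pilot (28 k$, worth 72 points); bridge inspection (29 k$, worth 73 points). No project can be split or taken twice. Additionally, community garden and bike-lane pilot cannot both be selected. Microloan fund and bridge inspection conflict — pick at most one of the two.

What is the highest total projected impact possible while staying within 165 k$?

643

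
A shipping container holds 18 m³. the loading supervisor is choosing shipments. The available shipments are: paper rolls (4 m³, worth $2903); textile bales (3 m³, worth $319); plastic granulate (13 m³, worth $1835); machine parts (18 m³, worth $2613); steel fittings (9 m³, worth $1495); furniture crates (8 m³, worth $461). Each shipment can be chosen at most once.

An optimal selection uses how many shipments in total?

2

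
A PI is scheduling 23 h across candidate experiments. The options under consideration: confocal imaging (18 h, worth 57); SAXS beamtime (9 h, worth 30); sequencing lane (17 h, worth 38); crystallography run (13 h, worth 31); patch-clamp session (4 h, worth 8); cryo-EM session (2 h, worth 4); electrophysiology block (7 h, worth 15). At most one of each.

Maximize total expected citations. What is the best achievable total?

Filling by ratio: SAXS beamtime + crystallography run for 61, with 1 h left unused.
Replace SAXS beamtime and crystallography run with confocal imaging + patch-clamp session: the trade gains 4 net, giving 65 at 22 h.

65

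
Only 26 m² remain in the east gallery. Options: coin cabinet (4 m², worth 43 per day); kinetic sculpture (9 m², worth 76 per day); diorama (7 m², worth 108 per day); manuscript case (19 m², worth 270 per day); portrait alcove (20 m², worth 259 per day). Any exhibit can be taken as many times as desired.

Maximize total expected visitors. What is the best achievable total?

Taking the top-ratio exhibits first gives coin cabinet + 3×diorama for 367 (25 m²).
Dropping coin cabinet and 2×diorama frees 18 m²; slotting in manuscript case (19 m²) lifts the total to 378 at 26 m².
Nothing else within 26 m² beats 378.

378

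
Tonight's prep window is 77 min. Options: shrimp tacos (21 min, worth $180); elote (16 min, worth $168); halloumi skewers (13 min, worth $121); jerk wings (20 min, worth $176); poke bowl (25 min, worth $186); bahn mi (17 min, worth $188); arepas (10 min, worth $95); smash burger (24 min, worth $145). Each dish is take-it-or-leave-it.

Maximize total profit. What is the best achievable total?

The ratio heuristic lands on elote + halloumi skewers + jerk wings + bahn mi + arepas (748) but leaves 1 min idle.
Dropping jerk wings frees 20 min; slotting in shrimp tacos (21 min) lifts the total to 752 at 77 min.
Runner-up elote + halloumi skewers + jerk wings + bahn mi + arepas tops out at 748.

752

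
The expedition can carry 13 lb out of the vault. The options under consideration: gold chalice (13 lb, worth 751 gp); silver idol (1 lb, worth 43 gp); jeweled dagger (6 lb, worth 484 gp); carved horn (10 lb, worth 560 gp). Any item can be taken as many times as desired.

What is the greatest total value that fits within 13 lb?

Ranking by ratio (value/lb): jeweled dagger 80.67, gold chalice 57.77, carved horn 56.00.
Silver idol + 2×jeweled dagger uses 13 of the 13 lb and totals 1011.
Every other selection either busts 13 lb or fails to beat 1011.

1011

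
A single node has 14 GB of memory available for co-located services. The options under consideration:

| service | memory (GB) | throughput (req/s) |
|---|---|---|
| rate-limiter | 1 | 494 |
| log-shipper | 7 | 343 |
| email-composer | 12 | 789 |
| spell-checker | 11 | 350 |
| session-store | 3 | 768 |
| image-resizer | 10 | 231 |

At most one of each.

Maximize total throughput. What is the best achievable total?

Rate-limiter + log-shipper + session-store uses 11 of the 14 GB and totals 1605.
Next best is rate-limiter + session-store + image-resizer at 1493 (14 GB) — short by 112.

1605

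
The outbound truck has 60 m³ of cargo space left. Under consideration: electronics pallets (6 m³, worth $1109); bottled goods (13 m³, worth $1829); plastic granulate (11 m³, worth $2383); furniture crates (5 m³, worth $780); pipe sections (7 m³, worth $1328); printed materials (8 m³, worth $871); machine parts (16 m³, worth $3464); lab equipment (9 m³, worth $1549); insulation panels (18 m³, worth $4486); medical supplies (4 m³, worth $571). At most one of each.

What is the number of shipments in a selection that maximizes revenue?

5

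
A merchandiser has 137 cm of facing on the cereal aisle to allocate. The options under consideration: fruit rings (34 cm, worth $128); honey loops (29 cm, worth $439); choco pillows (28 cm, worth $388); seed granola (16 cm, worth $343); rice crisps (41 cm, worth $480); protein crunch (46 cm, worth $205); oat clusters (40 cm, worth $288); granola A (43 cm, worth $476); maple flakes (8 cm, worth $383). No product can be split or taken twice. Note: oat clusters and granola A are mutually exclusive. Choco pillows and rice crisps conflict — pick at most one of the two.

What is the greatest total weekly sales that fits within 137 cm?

2121

Taking honey loops + seed granola + rice crisps + granola A + maple flakes: 137 cm used, 2121 in weekly sales.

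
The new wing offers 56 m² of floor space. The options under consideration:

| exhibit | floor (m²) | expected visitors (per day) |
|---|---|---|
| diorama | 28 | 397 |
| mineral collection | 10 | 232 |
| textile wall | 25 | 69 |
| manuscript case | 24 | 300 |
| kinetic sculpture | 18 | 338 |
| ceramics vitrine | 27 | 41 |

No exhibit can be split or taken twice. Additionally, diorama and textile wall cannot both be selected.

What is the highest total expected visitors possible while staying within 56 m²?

967

By expected visitors per m²: mineral collection 23.20, kinetic sculpture 18.78, diorama 14.18 lead.
Taking diorama + mineral collection + kinetic sculpture: 56 m² used, 967 in expected visitors.
Runner-up mineral collection + manuscript case + kinetic sculpture tops out at 870.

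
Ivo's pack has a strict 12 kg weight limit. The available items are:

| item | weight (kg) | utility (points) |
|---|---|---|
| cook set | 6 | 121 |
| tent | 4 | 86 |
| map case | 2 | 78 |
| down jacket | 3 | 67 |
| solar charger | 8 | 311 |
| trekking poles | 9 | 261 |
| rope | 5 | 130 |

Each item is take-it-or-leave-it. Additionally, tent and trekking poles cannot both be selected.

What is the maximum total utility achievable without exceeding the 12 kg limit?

Greedy by ratio would take map case + solar charger: 10 kg used, total 389.
Replace map case with tent: the trade gains 8 net, giving 397 at 12 kg.
The closest alternative, map case + solar charger, reaches only 389.

397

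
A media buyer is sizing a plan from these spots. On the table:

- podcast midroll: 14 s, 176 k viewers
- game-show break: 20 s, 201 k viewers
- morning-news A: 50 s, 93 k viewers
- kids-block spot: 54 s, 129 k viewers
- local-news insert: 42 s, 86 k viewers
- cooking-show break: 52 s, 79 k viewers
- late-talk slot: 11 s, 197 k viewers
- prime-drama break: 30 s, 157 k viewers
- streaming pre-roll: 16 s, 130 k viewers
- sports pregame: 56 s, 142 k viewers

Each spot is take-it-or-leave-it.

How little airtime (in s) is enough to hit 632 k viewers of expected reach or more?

61

Look for the lowest-airtime combination reaching 632.
podcast midroll + game-show break + late-talk slot + streaming pre-roll reaches 704 using 61 s.
No combination under 61 s hits 632.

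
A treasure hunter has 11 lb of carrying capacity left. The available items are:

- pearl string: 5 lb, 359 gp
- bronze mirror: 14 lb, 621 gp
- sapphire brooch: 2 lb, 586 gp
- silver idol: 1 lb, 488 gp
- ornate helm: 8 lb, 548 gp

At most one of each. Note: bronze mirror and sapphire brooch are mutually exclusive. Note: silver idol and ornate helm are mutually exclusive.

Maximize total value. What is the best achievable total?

1433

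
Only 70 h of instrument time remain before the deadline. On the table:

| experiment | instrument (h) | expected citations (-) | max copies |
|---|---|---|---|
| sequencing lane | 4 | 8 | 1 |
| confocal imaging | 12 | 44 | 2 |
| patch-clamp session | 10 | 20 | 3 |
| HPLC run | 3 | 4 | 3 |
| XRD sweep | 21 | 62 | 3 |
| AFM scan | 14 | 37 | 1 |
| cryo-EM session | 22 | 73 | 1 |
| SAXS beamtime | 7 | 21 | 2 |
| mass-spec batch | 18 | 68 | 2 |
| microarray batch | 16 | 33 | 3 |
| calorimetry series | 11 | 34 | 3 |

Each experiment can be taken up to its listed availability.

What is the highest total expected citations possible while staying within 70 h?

253

A density-first pass picks 2×confocal imaging + HPLC run + SAXS beamtime + 2×mass-spec batch — 249 at 70 h.
Dropping confocal imaging and HPLC run and SAXS beamtime frees 22 h; slotting in cryo-EM session (22 h) lifts the total to 253 at 70 h.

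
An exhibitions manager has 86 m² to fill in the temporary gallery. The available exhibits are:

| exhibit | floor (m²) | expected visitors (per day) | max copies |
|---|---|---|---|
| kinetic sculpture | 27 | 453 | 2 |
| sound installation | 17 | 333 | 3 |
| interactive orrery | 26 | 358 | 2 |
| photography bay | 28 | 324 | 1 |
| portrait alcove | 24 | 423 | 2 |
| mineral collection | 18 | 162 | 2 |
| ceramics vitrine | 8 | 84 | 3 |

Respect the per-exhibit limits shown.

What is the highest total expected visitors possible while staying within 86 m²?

A density-first pass picks 3×sound installation + portrait alcove + ceramics vitrine — 1506 at 83 m².
Replace sound installation and ceramics vitrine with kinetic sculpture: the trade gains 36 net, giving 1542 at 85 m².

1542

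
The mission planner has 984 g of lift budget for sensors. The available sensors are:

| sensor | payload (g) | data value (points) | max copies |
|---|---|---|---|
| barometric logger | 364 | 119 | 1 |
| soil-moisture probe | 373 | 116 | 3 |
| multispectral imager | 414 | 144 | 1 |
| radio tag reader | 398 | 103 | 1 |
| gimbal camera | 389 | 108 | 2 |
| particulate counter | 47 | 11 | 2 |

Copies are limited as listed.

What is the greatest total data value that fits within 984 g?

285

Ranking by ratio (data value/g): multispectral imager 0.35, barometric logger 0.33, soil-moisture probe 0.31.
Best packing: barometric logger + multispectral imager + 2×particulate counter — 872 g, 285 total.
Nothing else within 984 g beats 285.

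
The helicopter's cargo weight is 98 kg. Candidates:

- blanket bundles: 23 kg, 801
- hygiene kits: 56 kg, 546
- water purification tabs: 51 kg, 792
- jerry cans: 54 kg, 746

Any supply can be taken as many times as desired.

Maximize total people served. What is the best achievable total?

3204

Density check — blanket bundles 34.83, water purification tabs 15.53, jerry cans 13.81, hygiene kits 9.75 are the best per kg.
The ratio ordering already packs tightly: 4×blanket bundles, 92 kg, 3204.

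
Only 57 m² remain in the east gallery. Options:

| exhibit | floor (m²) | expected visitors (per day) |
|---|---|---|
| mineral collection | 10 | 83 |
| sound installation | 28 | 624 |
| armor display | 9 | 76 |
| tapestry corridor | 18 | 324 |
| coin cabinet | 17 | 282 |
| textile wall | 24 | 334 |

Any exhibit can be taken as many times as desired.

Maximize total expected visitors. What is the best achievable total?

1248

Density check — sound installation 22.29, tapestry corridor 18.00, coin cabinet 16.59, textile wall 13.92 are the best per m².
2×sound installation uses 56 of the 57 m² and totals 1248.
Nothing else within 57 m² beats 1248.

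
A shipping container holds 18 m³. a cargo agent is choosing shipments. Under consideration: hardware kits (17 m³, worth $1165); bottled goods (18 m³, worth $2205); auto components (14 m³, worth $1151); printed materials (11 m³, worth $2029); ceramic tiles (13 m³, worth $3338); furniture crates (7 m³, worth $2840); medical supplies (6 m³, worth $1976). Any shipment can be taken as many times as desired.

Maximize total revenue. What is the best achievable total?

A density-first pass picks 2×furniture crates — 5680 at 14 m³.
Dropping 2×furniture crates frees 14 m³; slotting in 3×medical supplies (18 m³) lifts the total to 5928 at 18 m³.
Nothing else within 18 m³ beats 5928.

5928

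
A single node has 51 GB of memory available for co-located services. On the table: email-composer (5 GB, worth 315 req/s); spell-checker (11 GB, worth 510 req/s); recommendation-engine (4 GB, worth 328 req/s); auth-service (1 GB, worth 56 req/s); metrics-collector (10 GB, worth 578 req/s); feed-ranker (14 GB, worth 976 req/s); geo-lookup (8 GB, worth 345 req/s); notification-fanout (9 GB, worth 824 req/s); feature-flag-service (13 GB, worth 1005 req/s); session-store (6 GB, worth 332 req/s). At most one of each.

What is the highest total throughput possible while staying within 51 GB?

A density-first pass picks email-composer + recommendation-engine + auth-service + feed-ranker + notification-fanout + feature-flag-service — 3504 at 46 GB.
Replace auth-service with session-store: the trade gains 276 net, giving 3780 at 51 GB.
No other feasible combination exceeds 3780.

3780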